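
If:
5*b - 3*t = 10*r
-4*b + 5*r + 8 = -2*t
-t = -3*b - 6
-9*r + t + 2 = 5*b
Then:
No Solution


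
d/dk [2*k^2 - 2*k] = 4*k - 2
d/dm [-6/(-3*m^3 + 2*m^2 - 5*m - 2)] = 6*(-9*m^2 + 4*m - 5)/(3*m^3 - 2*m^2 + 5*m + 2)^2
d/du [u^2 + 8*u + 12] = 2*u + 8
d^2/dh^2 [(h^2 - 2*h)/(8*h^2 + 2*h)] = -36/(64*h^3 + 48*h^2 + 12*h + 1)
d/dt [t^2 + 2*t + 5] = 2*t + 2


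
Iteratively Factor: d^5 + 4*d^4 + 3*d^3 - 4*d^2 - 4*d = (d + 2)*(d^4 + 2*d^3 - d^2 - 2*d) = (d + 2)^2*(d^3 - d) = (d - 1)*(d + 2)^2*(d^2 + d) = d*(d - 1)*(d + 2)^2*(d + 1)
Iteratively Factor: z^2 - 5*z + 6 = (z - 2)*(z - 3)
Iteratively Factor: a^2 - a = (a - 1)*(a)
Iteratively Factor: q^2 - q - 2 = (q + 1)*(q - 2)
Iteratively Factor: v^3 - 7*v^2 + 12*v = (v - 3)*(v^2 - 4*v) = v*(v - 3)*(v - 4)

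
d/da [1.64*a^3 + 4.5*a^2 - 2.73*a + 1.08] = 4.92*a^2 + 9.0*a - 2.73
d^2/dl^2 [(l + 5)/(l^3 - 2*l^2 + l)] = 2*(3*l^3 + 30*l^2 - 20*l + 5)/(l^3*(l^4 - 4*l^3 + 6*l^2 - 4*l + 1))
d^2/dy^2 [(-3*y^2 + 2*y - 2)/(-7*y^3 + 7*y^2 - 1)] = 2*(147*y^6 - 294*y^5 + 882*y^4 - 1029*y^3 + 441*y^2 - 84*y + 17)/(343*y^9 - 1029*y^8 + 1029*y^7 - 196*y^6 - 294*y^5 + 147*y^4 + 21*y^3 - 21*y^2 + 1)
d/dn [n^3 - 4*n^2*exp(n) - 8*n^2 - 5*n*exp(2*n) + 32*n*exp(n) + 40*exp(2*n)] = -4*n^2*exp(n) + 3*n^2 - 10*n*exp(2*n) + 24*n*exp(n) - 16*n + 75*exp(2*n) + 32*exp(n)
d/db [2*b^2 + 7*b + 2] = 4*b + 7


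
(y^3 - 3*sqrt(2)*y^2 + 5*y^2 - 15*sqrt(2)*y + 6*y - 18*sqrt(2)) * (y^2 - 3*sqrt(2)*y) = y^5 - 6*sqrt(2)*y^4 + 5*y^4 - 30*sqrt(2)*y^3 + 24*y^3 - 36*sqrt(2)*y^2 + 90*y^2 + 108*y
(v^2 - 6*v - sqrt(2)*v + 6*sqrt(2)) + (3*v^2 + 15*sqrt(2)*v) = 4*v^2 - 6*v + 14*sqrt(2)*v + 6*sqrt(2)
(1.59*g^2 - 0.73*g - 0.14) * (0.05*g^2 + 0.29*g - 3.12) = 0.0795*g^4 + 0.4246*g^3 - 5.1795*g^2 + 2.237*g + 0.4368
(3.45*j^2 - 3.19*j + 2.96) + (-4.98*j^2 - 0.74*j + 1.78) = -1.53*j^2 - 3.93*j + 4.74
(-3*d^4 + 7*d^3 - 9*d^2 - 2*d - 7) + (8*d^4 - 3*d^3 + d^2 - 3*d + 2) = 5*d^4 + 4*d^3 - 8*d^2 - 5*d - 5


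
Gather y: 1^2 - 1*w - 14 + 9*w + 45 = 8*w + 32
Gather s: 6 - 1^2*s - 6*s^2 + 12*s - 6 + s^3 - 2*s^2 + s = s^3 - 8*s^2 + 12*s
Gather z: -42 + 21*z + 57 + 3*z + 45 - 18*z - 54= 6*z + 6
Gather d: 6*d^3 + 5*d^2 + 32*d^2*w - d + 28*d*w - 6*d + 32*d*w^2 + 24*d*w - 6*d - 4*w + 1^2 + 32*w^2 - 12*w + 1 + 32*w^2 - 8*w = 6*d^3 + d^2*(32*w + 5) + d*(32*w^2 + 52*w - 13) + 64*w^2 - 24*w + 2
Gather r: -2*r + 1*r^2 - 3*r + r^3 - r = r^3 + r^2 - 6*r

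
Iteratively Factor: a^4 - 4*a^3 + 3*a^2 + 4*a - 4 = (a + 1)*(a^3 - 5*a^2 + 8*a - 4) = (a - 1)*(a + 1)*(a^2 - 4*a + 4) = (a - 2)*(a - 1)*(a + 1)*(a - 2)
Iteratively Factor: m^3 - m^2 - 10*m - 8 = (m - 4)*(m^2 + 3*m + 2) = (m - 4)*(m + 1)*(m + 2)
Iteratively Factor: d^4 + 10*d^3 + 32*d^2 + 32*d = (d + 4)*(d^3 + 6*d^2 + 8*d) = (d + 2)*(d + 4)*(d^2 + 4*d) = (d + 2)*(d + 4)^2*(d)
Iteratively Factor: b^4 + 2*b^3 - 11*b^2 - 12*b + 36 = (b + 3)*(b^3 - b^2 - 8*b + 12) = (b - 2)*(b + 3)*(b^2 + b - 6) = (b - 2)^2*(b + 3)*(b + 3)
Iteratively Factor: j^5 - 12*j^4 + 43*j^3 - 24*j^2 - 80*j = (j + 1)*(j^4 - 13*j^3 + 56*j^2 - 80*j) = (j - 4)*(j + 1)*(j^3 - 9*j^2 + 20*j) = (j - 5)*(j - 4)*(j + 1)*(j^2 - 4*j) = j*(j - 5)*(j - 4)*(j + 1)*(j - 4)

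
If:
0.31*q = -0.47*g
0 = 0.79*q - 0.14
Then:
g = -0.12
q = 0.18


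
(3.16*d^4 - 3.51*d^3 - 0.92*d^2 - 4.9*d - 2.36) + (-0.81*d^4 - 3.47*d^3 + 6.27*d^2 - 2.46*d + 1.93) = 2.35*d^4 - 6.98*d^3 + 5.35*d^2 - 7.36*d - 0.43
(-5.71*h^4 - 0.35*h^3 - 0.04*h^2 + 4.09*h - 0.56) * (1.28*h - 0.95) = -7.3088*h^5 + 4.9765*h^4 + 0.2813*h^3 + 5.2732*h^2 - 4.6023*h + 0.532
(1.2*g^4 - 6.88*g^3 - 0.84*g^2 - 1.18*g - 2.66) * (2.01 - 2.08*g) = -2.496*g^5 + 16.7224*g^4 - 12.0816*g^3 + 0.766*g^2 + 3.161*g - 5.3466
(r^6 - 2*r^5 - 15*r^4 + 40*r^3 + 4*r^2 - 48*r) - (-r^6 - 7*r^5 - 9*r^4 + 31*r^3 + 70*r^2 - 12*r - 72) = 2*r^6 + 5*r^5 - 6*r^4 + 9*r^3 - 66*r^2 - 36*r + 72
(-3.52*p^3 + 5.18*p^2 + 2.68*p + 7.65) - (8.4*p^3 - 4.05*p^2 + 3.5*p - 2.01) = -11.92*p^3 + 9.23*p^2 - 0.82*p + 9.66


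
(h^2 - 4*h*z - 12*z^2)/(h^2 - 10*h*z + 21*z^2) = (h^2 - 4*h*z - 12*z^2)/(h^2 - 10*h*z + 21*z^2)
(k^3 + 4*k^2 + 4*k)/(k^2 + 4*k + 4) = k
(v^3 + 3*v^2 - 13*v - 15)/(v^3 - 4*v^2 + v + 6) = (v + 5)/(v - 2)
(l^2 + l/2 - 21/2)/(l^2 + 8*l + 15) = (2*l^2 + l - 21)/(2*(l^2 + 8*l + 15))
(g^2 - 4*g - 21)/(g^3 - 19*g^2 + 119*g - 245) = (g + 3)/(g^2 - 12*g + 35)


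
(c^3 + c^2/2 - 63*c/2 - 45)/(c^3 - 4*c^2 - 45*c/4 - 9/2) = 2*(c + 5)/(2*c + 1)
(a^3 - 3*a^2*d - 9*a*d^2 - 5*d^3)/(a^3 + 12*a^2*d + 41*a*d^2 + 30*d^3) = (a^2 - 4*a*d - 5*d^2)/(a^2 + 11*a*d + 30*d^2)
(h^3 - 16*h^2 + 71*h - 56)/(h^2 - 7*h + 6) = (h^2 - 15*h + 56)/(h - 6)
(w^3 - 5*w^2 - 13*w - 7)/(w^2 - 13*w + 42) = (w^2 + 2*w + 1)/(w - 6)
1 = 1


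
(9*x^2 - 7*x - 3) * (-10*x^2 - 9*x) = -90*x^4 - 11*x^3 + 93*x^2 + 27*x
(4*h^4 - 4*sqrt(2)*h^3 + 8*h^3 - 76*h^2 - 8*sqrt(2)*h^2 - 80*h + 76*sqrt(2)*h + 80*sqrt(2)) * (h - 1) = 4*h^5 - 4*sqrt(2)*h^4 + 4*h^4 - 84*h^3 - 4*sqrt(2)*h^3 - 4*h^2 + 84*sqrt(2)*h^2 + 4*sqrt(2)*h + 80*h - 80*sqrt(2)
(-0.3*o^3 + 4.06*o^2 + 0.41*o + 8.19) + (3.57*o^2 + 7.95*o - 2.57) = -0.3*o^3 + 7.63*o^2 + 8.36*o + 5.62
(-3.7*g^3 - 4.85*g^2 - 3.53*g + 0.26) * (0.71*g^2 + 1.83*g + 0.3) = -2.627*g^5 - 10.2145*g^4 - 12.4918*g^3 - 7.7303*g^2 - 0.5832*g + 0.078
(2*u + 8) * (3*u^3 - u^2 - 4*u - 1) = 6*u^4 + 22*u^3 - 16*u^2 - 34*u - 8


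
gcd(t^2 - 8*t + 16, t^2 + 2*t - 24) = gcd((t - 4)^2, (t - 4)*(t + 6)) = t - 4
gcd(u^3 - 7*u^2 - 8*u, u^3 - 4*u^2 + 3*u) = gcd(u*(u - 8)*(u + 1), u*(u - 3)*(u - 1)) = u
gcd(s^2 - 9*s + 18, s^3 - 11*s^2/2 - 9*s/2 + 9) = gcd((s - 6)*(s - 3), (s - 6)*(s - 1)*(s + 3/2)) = s - 6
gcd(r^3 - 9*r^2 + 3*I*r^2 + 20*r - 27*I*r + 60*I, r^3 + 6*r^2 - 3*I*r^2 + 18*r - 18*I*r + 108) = r + 3*I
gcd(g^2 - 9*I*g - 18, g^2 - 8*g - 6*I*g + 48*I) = g - 6*I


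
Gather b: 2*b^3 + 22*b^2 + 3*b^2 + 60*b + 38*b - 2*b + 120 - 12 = 2*b^3 + 25*b^2 + 96*b + 108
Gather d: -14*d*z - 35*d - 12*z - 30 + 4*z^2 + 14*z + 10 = d*(-14*z - 35) + 4*z^2 + 2*z - 20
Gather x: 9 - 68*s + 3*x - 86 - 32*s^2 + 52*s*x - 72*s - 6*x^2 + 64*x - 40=-32*s^2 - 140*s - 6*x^2 + x*(52*s + 67) - 117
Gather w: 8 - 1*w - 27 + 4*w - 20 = 3*w - 39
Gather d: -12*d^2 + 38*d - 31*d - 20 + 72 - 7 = -12*d^2 + 7*d + 45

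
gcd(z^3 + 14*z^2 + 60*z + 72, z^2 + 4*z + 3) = 1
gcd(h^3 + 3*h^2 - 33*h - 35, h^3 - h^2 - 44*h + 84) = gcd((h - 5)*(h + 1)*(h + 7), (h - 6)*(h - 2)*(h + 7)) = h + 7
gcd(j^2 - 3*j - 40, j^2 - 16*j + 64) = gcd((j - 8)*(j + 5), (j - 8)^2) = j - 8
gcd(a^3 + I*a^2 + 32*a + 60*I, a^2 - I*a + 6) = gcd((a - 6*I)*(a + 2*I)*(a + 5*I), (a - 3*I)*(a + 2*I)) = a + 2*I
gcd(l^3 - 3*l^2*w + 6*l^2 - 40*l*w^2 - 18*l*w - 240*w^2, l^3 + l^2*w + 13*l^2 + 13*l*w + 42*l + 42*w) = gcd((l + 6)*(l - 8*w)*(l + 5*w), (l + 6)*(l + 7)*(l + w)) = l + 6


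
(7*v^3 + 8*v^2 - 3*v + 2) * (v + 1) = 7*v^4 + 15*v^3 + 5*v^2 - v + 2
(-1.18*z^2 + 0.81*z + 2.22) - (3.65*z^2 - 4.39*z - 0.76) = -4.83*z^2 + 5.2*z + 2.98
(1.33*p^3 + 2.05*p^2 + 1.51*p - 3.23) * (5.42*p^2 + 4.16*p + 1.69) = 7.2086*p^5 + 16.6438*p^4 + 18.9599*p^3 - 7.7605*p^2 - 10.8849*p - 5.4587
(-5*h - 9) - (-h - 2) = -4*h - 7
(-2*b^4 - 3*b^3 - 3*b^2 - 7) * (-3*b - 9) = 6*b^5 + 27*b^4 + 36*b^3 + 27*b^2 + 21*b + 63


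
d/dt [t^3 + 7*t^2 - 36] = t*(3*t + 14)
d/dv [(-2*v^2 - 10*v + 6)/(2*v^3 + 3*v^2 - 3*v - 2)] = 2*(2*v^4 + 20*v^3 - 14*v + 19)/(4*v^6 + 12*v^5 - 3*v^4 - 26*v^3 - 3*v^2 + 12*v + 4)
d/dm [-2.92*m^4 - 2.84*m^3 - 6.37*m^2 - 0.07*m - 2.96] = -11.68*m^3 - 8.52*m^2 - 12.74*m - 0.07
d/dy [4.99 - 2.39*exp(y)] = -2.39*exp(y)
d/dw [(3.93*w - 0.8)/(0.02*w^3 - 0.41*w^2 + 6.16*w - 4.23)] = (-0.1572*w^3 + 1.6593*w^2 - 0.655999999999999*w - 11.6959)/(0.0004*w^6 - 0.0164*w^5 + 0.4145*w^4 - 5.2204*w^3 + 41.4142*w^2 - 52.1136*w + 17.8929)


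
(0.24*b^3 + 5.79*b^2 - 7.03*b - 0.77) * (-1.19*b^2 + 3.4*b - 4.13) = -0.2856*b^5 - 6.0741*b^4 + 27.0605*b^3 - 46.8984*b^2 + 26.4159*b + 3.1801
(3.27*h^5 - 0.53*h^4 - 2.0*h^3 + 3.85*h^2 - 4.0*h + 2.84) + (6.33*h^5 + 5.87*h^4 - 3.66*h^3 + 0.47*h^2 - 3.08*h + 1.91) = 9.6*h^5 + 5.34*h^4 - 5.66*h^3 + 4.32*h^2 - 7.08*h + 4.75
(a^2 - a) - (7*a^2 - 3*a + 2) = -6*a^2 + 2*a - 2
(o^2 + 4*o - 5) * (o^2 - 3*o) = o^4 + o^3 - 17*o^2 + 15*o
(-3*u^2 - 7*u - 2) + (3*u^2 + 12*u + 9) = 5*u + 7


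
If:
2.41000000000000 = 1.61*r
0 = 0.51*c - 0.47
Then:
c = 0.92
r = 1.50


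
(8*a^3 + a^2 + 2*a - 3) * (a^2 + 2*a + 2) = 8*a^5 + 17*a^4 + 20*a^3 + 3*a^2 - 2*a - 6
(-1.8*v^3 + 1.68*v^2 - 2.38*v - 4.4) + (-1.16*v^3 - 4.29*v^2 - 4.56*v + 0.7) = -2.96*v^3 - 2.61*v^2 - 6.94*v - 3.7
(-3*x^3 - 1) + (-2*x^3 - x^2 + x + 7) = -5*x^3 - x^2 + x + 6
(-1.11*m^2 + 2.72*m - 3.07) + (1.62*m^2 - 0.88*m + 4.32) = 0.51*m^2 + 1.84*m + 1.25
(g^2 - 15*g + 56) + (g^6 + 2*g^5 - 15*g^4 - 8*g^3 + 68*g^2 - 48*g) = g^6 + 2*g^5 - 15*g^4 - 8*g^3 + 69*g^2 - 63*g + 56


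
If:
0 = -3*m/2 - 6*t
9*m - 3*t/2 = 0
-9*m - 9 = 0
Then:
No Solution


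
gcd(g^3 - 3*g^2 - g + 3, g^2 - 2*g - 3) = g^2 - 2*g - 3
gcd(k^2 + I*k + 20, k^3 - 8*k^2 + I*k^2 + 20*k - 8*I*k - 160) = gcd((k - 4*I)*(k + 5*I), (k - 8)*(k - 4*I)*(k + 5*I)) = k^2 + I*k + 20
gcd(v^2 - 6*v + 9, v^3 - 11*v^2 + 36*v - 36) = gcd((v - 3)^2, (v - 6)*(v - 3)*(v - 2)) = v - 3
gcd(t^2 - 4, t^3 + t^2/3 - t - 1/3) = 1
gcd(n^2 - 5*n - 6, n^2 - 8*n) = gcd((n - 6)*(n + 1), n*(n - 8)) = 1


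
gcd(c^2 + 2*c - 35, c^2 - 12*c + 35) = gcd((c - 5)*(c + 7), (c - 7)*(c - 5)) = c - 5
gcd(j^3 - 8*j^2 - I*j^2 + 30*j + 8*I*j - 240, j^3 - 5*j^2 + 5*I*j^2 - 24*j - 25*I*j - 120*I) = j^2 + j*(-8 + 5*I) - 40*I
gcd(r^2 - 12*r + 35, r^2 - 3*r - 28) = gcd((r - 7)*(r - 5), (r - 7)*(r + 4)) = r - 7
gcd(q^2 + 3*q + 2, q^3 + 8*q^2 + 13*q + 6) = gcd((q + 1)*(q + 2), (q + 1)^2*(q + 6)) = q + 1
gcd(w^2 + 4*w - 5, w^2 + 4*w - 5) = w^2 + 4*w - 5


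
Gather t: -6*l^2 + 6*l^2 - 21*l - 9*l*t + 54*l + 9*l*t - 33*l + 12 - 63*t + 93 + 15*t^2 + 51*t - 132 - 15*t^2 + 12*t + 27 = 0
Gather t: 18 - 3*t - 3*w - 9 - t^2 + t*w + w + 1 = -t^2 + t*(w - 3) - 2*w + 10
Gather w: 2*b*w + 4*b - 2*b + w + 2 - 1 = 2*b + w*(2*b + 1) + 1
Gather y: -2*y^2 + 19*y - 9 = -2*y^2 + 19*y - 9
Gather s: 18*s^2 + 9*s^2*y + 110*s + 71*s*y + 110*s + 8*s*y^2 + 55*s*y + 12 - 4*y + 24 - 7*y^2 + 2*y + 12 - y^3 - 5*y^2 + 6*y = s^2*(9*y + 18) + s*(8*y^2 + 126*y + 220) - y^3 - 12*y^2 + 4*y + 48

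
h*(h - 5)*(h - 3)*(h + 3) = h^4 - 5*h^3 - 9*h^2 + 45*h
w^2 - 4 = (w - 2)*(w + 2)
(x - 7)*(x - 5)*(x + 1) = x^3 - 11*x^2 + 23*x + 35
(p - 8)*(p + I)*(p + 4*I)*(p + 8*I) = p^4 - 8*p^3 + 13*I*p^3 - 44*p^2 - 104*I*p^2 + 352*p - 32*I*p + 256*I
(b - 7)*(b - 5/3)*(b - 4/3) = b^3 - 10*b^2 + 209*b/9 - 140/9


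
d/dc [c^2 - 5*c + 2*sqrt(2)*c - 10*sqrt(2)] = 2*c - 5 + 2*sqrt(2)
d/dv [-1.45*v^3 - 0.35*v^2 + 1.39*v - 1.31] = -4.35*v^2 - 0.7*v + 1.39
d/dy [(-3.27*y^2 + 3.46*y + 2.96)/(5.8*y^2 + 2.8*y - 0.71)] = (-29.224*y^2 - 29.6926*y - 10.7446)/(33.64*y^4 + 32.48*y^3 - 0.396*y^2 - 3.976*y + 0.5041)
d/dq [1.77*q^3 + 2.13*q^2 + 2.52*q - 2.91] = 5.31*q^2 + 4.26*q + 2.52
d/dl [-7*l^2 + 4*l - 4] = 4 - 14*l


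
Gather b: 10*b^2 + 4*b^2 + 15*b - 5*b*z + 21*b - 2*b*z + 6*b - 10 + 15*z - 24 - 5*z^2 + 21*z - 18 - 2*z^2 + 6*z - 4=14*b^2 + b*(42 - 7*z) - 7*z^2 + 42*z - 56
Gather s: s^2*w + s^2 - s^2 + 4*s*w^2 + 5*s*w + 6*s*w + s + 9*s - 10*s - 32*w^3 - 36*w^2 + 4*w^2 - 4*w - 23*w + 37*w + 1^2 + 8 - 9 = s^2*w + s*(4*w^2 + 11*w) - 32*w^3 - 32*w^2 + 10*w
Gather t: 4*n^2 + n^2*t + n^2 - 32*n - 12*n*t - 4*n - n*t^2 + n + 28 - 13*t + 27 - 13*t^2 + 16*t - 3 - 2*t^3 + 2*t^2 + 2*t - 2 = 5*n^2 - 35*n - 2*t^3 + t^2*(-n - 11) + t*(n^2 - 12*n + 5) + 50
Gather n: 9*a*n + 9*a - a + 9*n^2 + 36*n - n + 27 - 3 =8*a + 9*n^2 + n*(9*a + 35) + 24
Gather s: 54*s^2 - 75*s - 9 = 54*s^2 - 75*s - 9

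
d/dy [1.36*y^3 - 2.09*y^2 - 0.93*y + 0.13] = 4.08*y^2 - 4.18*y - 0.93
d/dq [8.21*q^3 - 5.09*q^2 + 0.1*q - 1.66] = 24.63*q^2 - 10.18*q + 0.1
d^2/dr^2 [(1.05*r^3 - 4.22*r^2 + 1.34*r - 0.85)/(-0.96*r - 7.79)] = (-1.93536*r^3 - 47.11392*r^2 - 382.30983*r + 533.782636)/(0.884736*r^3 + 21.537792*r^2 + 174.770208*r + 472.729139)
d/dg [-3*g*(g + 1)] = -6*g - 3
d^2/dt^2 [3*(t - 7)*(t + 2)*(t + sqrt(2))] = 18*t - 30 + 6*sqrt(2)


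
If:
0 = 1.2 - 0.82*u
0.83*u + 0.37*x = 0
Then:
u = 1.46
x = -3.28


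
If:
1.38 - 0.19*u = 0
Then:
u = 7.26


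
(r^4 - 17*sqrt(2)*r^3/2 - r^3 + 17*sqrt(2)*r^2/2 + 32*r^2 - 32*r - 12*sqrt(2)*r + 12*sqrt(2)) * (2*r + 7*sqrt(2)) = 2*r^5 - 10*sqrt(2)*r^4 - 2*r^4 - 55*r^3 + 10*sqrt(2)*r^3 + 55*r^2 + 200*sqrt(2)*r^2 - 200*sqrt(2)*r - 168*r + 168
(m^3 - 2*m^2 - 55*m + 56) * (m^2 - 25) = m^5 - 2*m^4 - 80*m^3 + 106*m^2 + 1375*m - 1400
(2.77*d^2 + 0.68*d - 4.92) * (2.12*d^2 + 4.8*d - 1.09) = 5.8724*d^4 + 14.7376*d^3 - 10.1857*d^2 - 24.3572*d + 5.3628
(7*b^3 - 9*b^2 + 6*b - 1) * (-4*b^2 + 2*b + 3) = -28*b^5 + 50*b^4 - 21*b^3 - 11*b^2 + 16*b - 3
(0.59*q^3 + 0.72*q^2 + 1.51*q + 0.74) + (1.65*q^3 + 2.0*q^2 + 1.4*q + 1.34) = 2.24*q^3 + 2.72*q^2 + 2.91*q + 2.08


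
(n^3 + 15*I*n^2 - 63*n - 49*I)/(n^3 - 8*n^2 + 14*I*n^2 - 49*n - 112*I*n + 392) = (n + I)/(n - 8)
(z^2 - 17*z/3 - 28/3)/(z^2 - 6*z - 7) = (z + 4/3)/(z + 1)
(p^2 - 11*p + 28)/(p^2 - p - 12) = (p - 7)/(p + 3)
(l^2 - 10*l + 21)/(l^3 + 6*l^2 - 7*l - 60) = (l - 7)/(l^2 + 9*l + 20)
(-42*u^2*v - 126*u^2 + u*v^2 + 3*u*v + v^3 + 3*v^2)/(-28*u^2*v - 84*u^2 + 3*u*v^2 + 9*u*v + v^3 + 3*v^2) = (6*u - v)/(4*u - v)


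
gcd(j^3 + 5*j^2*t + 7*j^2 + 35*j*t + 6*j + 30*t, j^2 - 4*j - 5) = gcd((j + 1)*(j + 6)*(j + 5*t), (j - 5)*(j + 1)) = j + 1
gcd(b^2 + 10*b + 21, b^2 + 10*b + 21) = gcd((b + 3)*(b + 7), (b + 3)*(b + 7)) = b^2 + 10*b + 21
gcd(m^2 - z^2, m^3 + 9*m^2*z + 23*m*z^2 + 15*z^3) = m + z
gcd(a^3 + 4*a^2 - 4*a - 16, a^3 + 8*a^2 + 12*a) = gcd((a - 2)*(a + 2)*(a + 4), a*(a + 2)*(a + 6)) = a + 2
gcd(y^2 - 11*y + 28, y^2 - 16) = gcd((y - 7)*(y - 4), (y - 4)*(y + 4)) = y - 4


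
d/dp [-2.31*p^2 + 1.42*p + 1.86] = 1.42 - 4.62*p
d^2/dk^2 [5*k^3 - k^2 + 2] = 30*k - 2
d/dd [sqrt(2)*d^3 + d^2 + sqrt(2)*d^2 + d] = 3*sqrt(2)*d^2 + 2*d + 2*sqrt(2)*d + 1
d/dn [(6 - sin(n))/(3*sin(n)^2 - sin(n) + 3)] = 3*(sin(n)^2 - 12*sin(n) + 1)*cos(n)/(3*sin(n)^2 - sin(n) + 3)^2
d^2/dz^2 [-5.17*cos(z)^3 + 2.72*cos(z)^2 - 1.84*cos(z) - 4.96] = 5.7175*cos(z) - 5.44*cos(2*z) + 11.6325*cos(3*z)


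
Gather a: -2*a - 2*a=-4*a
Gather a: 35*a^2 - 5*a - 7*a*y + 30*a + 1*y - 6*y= 35*a^2 + a*(25 - 7*y) - 5*y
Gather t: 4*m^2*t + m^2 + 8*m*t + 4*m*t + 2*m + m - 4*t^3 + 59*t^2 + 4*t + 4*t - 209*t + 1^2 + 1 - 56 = m^2 + 3*m - 4*t^3 + 59*t^2 + t*(4*m^2 + 12*m - 201) - 54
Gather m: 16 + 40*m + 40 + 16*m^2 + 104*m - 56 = 16*m^2 + 144*m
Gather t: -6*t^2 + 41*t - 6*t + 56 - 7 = -6*t^2 + 35*t + 49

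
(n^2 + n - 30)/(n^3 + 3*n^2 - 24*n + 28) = (n^2 + n - 30)/(n^3 + 3*n^2 - 24*n + 28)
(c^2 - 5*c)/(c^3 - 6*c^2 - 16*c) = (5 - c)/(-c^2 + 6*c + 16)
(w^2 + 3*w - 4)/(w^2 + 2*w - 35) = (w^2 + 3*w - 4)/(w^2 + 2*w - 35)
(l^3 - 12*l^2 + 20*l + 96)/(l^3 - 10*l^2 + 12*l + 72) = (l - 8)/(l - 6)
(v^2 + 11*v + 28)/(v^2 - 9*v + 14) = (v^2 + 11*v + 28)/(v^2 - 9*v + 14)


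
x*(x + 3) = x^2 + 3*x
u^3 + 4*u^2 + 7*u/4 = u*(u + 1/2)*(u + 7/2)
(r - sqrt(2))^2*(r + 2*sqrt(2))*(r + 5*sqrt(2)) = r^4 + 5*sqrt(2)*r^3 - 6*r^2 - 26*sqrt(2)*r + 40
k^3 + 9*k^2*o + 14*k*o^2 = k*(k + 2*o)*(k + 7*o)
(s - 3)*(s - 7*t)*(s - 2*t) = s^3 - 9*s^2*t - 3*s^2 + 14*s*t^2 + 27*s*t - 42*t^2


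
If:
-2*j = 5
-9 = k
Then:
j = -5/2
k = -9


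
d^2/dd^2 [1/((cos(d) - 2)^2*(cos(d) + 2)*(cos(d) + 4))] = 2*(-154*(1 - cos(d)^2)^2 + 10*sin(d)^6 + 2*cos(d)^6 - 55*cos(d)^5 - 118*cos(d)^3 - 354*cos(d)^2 + 104*cos(d) + 256)/((cos(d) - 2)^4*(cos(d) + 2)^3*(cos(d) + 4)^3)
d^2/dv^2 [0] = 0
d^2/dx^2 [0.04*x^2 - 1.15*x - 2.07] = 0.0800000000000000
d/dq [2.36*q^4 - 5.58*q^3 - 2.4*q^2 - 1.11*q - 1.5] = 9.44*q^3 - 16.74*q^2 - 4.8*q - 1.11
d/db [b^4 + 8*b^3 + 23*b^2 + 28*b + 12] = 4*b^3 + 24*b^2 + 46*b + 28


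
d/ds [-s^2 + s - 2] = 1 - 2*s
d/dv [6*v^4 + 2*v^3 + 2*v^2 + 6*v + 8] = 24*v^3 + 6*v^2 + 4*v + 6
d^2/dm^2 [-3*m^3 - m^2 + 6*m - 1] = -18*m - 2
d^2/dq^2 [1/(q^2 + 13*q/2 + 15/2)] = 4*(-4*q^2 - 26*q + (4*q + 13)^2 - 30)/(2*q^2 + 13*q + 15)^3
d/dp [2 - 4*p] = -4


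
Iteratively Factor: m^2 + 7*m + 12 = (m + 3)*(m + 4)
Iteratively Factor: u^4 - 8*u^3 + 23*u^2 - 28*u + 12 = (u - 2)*(u^3 - 6*u^2 + 11*u - 6) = (u - 2)^2*(u^2 - 4*u + 3) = (u - 2)^2*(u - 1)*(u - 3)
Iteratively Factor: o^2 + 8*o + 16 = (o + 4)*(o + 4)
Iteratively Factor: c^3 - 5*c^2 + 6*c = (c - 3)*(c^2 - 2*c) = (c - 3)*(c - 2)*(c)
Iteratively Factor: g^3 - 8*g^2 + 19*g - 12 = (g - 1)*(g^2 - 7*g + 12) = (g - 3)*(g - 1)*(g - 4)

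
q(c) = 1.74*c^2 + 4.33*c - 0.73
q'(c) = 3.48*c + 4.33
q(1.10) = 6.14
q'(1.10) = 8.16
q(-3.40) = 4.66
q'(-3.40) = -7.50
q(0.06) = -0.46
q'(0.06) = 4.54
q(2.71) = 23.78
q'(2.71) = 13.76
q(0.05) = -0.51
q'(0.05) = 4.50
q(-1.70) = -3.06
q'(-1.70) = -1.59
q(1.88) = 13.56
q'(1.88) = 10.87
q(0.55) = 2.18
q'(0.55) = 6.24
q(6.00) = 87.89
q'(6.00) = 25.21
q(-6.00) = 35.93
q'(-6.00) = -16.55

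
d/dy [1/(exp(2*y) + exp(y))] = (-2*exp(y) - 1)*exp(-y)/(exp(y) + 1)^2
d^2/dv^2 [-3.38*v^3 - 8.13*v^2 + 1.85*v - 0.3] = -20.28*v - 16.26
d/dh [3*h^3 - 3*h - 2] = 9*h^2 - 3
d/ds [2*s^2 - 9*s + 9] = 4*s - 9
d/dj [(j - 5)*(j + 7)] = 2*j + 2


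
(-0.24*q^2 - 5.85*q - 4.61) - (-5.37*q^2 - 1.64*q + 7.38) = 5.13*q^2 - 4.21*q - 11.99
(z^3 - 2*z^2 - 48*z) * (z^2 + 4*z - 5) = z^5 + 2*z^4 - 61*z^3 - 182*z^2 + 240*z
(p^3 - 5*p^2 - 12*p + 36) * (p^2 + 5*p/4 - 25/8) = p^5 - 15*p^4/4 - 171*p^3/8 + 293*p^2/8 + 165*p/2 - 225/2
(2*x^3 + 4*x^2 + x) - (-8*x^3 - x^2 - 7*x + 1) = 10*x^3 + 5*x^2 + 8*x - 1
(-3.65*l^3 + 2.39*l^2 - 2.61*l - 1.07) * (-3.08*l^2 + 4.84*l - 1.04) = 11.242*l^5 - 25.0272*l^4 + 23.4024*l^3 - 11.8224*l^2 - 2.4644*l + 1.1128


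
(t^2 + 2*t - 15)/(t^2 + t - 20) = (t - 3)/(t - 4)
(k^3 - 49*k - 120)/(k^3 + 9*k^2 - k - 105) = (k^2 - 5*k - 24)/(k^2 + 4*k - 21)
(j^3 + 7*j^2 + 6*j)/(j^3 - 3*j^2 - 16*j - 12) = j*(j + 6)/(j^2 - 4*j - 12)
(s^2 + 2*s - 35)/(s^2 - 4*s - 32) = (-s^2 - 2*s + 35)/(-s^2 + 4*s + 32)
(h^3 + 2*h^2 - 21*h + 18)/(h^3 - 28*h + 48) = (h^2 - 4*h + 3)/(h^2 - 6*h + 8)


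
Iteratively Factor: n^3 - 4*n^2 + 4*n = (n)*(n^2 - 4*n + 4) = n*(n - 2)*(n - 2)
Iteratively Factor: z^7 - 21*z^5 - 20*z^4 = (z)*(z^6 - 21*z^4 - 20*z^3) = z*(z + 1)*(z^5 - z^4 - 20*z^3) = z*(z + 1)*(z + 4)*(z^4 - 5*z^3) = z^2*(z + 1)*(z + 4)*(z^3 - 5*z^2) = z^3*(z + 1)*(z + 4)*(z^2 - 5*z) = z^3*(z - 5)*(z + 1)*(z + 4)*(z)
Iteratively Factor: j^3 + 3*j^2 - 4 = (j + 2)*(j^2 + j - 2) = (j + 2)^2*(j - 1)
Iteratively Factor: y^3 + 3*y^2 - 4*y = (y + 4)*(y^2 - y) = y*(y + 4)*(y - 1)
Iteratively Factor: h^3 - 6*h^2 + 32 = (h - 4)*(h^2 - 2*h - 8) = (h - 4)*(h + 2)*(h - 4)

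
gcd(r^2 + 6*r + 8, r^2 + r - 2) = r + 2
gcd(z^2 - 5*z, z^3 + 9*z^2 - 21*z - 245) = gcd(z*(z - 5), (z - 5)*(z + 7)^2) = z - 5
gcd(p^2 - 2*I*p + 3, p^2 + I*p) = p + I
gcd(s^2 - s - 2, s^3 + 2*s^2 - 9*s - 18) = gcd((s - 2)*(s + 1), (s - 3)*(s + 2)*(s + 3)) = 1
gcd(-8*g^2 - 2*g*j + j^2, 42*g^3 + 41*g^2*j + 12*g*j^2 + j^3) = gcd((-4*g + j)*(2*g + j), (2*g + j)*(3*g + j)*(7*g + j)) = 2*g + j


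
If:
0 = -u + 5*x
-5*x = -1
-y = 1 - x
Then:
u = 1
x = 1/5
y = -4/5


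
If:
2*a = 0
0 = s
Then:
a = 0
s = 0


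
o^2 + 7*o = o*(o + 7)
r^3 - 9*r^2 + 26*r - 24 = (r - 4)*(r - 3)*(r - 2)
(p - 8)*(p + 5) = p^2 - 3*p - 40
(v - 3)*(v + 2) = v^2 - v - 6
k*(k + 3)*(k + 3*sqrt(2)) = k^3 + 3*k^2 + 3*sqrt(2)*k^2 + 9*sqrt(2)*k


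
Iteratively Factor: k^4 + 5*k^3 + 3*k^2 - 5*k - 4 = (k + 4)*(k^3 + k^2 - k - 1) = (k - 1)*(k + 4)*(k^2 + 2*k + 1) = (k - 1)*(k + 1)*(k + 4)*(k + 1)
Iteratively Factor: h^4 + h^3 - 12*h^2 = (h + 4)*(h^3 - 3*h^2) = (h - 3)*(h + 4)*(h^2) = h*(h - 3)*(h + 4)*(h)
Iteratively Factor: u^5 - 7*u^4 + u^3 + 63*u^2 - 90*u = (u)*(u^4 - 7*u^3 + u^2 + 63*u - 90) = u*(u - 5)*(u^3 - 2*u^2 - 9*u + 18) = u*(u - 5)*(u - 2)*(u^2 - 9) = u*(u - 5)*(u - 2)*(u + 3)*(u - 3)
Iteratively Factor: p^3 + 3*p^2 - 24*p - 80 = (p - 5)*(p^2 + 8*p + 16) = (p - 5)*(p + 4)*(p + 4)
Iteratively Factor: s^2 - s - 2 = (s + 1)*(s - 2)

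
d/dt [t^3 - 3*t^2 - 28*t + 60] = 3*t^2 - 6*t - 28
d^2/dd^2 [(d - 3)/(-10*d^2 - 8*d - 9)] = 4*(-8*(d - 3)*(5*d + 2)^2 + (15*d - 11)*(10*d^2 + 8*d + 9))/(10*d^2 + 8*d + 9)^3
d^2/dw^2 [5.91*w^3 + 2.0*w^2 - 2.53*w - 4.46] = 35.46*w + 4.0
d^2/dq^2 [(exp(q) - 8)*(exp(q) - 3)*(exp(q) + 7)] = (9*exp(2*q) - 16*exp(q) - 53)*exp(q)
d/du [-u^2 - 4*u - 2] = -2*u - 4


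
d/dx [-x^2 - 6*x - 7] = -2*x - 6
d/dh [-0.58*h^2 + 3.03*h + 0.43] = 3.03 - 1.16*h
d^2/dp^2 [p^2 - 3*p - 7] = 2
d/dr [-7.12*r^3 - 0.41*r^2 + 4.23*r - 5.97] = -21.36*r^2 - 0.82*r + 4.23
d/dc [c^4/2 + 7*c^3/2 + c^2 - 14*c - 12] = 2*c^3 + 21*c^2/2 + 2*c - 14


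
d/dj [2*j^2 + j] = 4*j + 1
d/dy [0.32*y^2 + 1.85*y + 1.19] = 0.64*y + 1.85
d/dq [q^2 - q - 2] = 2*q - 1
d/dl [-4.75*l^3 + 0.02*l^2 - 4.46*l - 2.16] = -14.25*l^2 + 0.04*l - 4.46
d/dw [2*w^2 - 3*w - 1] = 4*w - 3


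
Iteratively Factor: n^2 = (n)*(n)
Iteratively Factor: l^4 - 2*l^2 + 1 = (l - 1)*(l^3 + l^2 - l - 1) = (l - 1)^2*(l^2 + 2*l + 1) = (l - 1)^2*(l + 1)*(l + 1)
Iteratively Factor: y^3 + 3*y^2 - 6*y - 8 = (y - 2)*(y^2 + 5*y + 4) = (y - 2)*(y + 4)*(y + 1)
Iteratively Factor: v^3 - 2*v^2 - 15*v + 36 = (v - 3)*(v^2 + v - 12) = (v - 3)*(v + 4)*(v - 3)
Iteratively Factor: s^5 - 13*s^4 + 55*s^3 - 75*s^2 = (s - 3)*(s^4 - 10*s^3 + 25*s^2) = (s - 5)*(s - 3)*(s^3 - 5*s^2) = s*(s - 5)*(s - 3)*(s^2 - 5*s) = s*(s - 5)^2*(s - 3)*(s)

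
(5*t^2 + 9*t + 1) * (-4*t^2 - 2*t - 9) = -20*t^4 - 46*t^3 - 67*t^2 - 83*t - 9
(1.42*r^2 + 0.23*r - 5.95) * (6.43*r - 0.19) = 9.1306*r^3 + 1.2091*r^2 - 38.3022*r + 1.1305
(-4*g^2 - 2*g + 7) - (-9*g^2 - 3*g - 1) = 5*g^2 + g + 8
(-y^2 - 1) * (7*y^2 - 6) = -7*y^4 - y^2 + 6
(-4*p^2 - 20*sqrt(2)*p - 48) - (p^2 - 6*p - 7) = -5*p^2 - 20*sqrt(2)*p + 6*p - 41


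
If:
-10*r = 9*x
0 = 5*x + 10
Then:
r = 9/5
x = -2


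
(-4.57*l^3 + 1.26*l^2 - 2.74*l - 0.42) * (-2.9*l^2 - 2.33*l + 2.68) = 13.253*l^5 + 6.9941*l^4 - 7.2374*l^3 + 10.979*l^2 - 6.3646*l - 1.1256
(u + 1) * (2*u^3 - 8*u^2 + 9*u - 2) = 2*u^4 - 6*u^3 + u^2 + 7*u - 2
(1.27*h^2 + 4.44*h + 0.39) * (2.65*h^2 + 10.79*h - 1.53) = 3.3655*h^4 + 25.4693*h^3 + 46.998*h^2 - 2.5851*h - 0.5967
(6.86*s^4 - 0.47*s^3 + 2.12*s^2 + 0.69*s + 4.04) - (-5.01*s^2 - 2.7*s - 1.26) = 6.86*s^4 - 0.47*s^3 + 7.13*s^2 + 3.39*s + 5.3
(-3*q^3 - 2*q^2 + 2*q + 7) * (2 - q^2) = 3*q^5 + 2*q^4 - 8*q^3 - 11*q^2 + 4*q + 14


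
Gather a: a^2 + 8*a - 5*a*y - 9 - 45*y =a^2 + a*(8 - 5*y) - 45*y - 9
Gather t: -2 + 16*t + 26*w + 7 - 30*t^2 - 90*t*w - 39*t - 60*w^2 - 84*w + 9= -30*t^2 + t*(-90*w - 23) - 60*w^2 - 58*w + 14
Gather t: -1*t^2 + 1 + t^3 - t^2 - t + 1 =t^3 - 2*t^2 - t + 2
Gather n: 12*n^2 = 12*n^2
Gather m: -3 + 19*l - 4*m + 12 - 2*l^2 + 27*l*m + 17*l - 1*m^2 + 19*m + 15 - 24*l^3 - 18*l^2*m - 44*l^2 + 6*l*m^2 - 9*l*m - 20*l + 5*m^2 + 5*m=-24*l^3 - 46*l^2 + 16*l + m^2*(6*l + 4) + m*(-18*l^2 + 18*l + 20) + 24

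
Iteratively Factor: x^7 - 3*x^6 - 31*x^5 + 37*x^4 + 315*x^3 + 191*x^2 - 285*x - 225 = (x - 1)*(x^6 - 2*x^5 - 33*x^4 + 4*x^3 + 319*x^2 + 510*x + 225) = (x - 1)*(x + 1)*(x^5 - 3*x^4 - 30*x^3 + 34*x^2 + 285*x + 225) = (x - 5)*(x - 1)*(x + 1)*(x^4 + 2*x^3 - 20*x^2 - 66*x - 45) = (x - 5)*(x - 1)*(x + 1)^2*(x^3 + x^2 - 21*x - 45) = (x - 5)*(x - 1)*(x + 1)^2*(x + 3)*(x^2 - 2*x - 15) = (x - 5)*(x - 1)*(x + 1)^2*(x + 3)^2*(x - 5)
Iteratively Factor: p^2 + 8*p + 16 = (p + 4)*(p + 4)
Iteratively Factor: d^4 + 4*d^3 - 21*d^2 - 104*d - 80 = (d + 1)*(d^3 + 3*d^2 - 24*d - 80) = (d + 1)*(d + 4)*(d^2 - d - 20) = (d + 1)*(d + 4)^2*(d - 5)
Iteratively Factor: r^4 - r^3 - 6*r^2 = (r)*(r^3 - r^2 - 6*r) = r*(r + 2)*(r^2 - 3*r) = r^2*(r + 2)*(r - 3)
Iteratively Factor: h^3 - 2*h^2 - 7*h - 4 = (h + 1)*(h^2 - 3*h - 4) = (h + 1)^2*(h - 4)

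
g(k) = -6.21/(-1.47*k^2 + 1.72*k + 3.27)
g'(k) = -6.21*(2.94*k - 1.72)/(-1.47*k^2 + 1.72*k + 3.27)^2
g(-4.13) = 0.21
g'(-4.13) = 0.10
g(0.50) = -1.65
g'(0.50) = 0.11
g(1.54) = -2.55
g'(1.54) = -2.95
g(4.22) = 0.40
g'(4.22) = -0.27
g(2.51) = 3.71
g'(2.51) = -12.54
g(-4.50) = 0.18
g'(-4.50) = 0.08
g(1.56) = -2.61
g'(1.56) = -3.15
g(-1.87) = 1.22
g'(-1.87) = 1.73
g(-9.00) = 0.05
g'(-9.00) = 0.01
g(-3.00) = 0.41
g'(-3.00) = 0.29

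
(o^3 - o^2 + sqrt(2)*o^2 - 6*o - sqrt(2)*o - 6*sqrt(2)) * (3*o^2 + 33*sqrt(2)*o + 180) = 3*o^5 - 3*o^4 + 36*sqrt(2)*o^4 - 36*sqrt(2)*o^3 + 228*o^3 - 246*o^2 - 36*sqrt(2)*o^2 - 1476*o - 180*sqrt(2)*o - 1080*sqrt(2)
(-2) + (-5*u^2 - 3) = -5*u^2 - 5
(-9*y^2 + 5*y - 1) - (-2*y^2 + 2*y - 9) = -7*y^2 + 3*y + 8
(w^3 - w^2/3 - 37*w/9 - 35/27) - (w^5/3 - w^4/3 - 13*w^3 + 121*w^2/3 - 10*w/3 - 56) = -w^5/3 + w^4/3 + 14*w^3 - 122*w^2/3 - 7*w/9 + 1477/27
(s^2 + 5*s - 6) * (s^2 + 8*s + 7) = s^4 + 13*s^3 + 41*s^2 - 13*s - 42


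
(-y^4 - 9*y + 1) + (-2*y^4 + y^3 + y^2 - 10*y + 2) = -3*y^4 + y^3 + y^2 - 19*y + 3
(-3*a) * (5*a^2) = -15*a^3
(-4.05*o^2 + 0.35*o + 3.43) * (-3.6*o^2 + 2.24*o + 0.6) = 14.58*o^4 - 10.332*o^3 - 13.994*o^2 + 7.8932*o + 2.058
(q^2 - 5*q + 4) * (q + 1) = q^3 - 4*q^2 - q + 4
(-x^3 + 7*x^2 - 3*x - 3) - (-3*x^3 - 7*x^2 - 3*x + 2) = 2*x^3 + 14*x^2 - 5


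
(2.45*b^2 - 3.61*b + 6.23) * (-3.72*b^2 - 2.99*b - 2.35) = -9.114*b^4 + 6.1037*b^3 - 18.1392*b^2 - 10.1442*b - 14.6405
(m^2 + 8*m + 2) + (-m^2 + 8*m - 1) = 16*m + 1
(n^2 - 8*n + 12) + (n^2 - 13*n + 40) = 2*n^2 - 21*n + 52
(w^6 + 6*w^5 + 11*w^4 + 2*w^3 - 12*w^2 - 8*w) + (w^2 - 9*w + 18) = w^6 + 6*w^5 + 11*w^4 + 2*w^3 - 11*w^2 - 17*w + 18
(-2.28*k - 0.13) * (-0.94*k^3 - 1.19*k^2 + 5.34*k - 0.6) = 2.1432*k^4 + 2.8354*k^3 - 12.0205*k^2 + 0.6738*k + 0.078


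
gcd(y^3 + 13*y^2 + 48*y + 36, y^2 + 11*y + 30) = y + 6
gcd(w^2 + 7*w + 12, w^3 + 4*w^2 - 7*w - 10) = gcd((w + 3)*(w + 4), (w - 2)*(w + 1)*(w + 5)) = 1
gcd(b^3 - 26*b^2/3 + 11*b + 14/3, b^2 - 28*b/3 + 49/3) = b - 7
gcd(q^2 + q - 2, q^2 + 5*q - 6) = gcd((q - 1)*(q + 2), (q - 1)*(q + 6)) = q - 1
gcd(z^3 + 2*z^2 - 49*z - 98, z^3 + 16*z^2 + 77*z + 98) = z^2 + 9*z + 14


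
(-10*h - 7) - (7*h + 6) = -17*h - 13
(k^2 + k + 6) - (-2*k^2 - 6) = 3*k^2 + k + 12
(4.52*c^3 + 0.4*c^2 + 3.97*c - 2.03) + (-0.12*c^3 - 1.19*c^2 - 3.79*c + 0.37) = 4.4*c^3 - 0.79*c^2 + 0.18*c - 1.66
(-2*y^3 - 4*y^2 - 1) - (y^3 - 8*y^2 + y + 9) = -3*y^3 + 4*y^2 - y - 10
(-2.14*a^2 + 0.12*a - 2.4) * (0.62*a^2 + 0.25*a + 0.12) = -1.3268*a^4 - 0.4606*a^3 - 1.7148*a^2 - 0.5856*a - 0.288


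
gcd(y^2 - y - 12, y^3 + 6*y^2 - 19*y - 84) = y^2 - y - 12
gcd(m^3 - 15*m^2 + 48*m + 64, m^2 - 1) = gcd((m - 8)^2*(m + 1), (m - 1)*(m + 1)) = m + 1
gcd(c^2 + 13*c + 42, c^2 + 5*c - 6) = c + 6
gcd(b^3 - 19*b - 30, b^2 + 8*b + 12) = b + 2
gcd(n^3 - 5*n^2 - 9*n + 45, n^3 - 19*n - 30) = n^2 - 2*n - 15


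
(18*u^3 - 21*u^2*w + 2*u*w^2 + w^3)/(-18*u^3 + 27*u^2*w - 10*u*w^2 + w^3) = (-6*u - w)/(6*u - w)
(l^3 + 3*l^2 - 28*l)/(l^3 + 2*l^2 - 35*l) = (l - 4)/(l - 5)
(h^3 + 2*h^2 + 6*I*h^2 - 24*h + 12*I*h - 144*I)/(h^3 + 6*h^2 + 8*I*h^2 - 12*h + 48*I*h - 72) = (h - 4)/(h + 2*I)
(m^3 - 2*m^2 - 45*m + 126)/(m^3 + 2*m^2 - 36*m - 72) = (m^2 + 4*m - 21)/(m^2 + 8*m + 12)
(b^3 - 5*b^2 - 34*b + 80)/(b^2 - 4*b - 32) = (b^2 + 3*b - 10)/(b + 4)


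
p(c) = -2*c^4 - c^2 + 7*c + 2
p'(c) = -8*c^3 - 2*c + 7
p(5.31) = -1579.07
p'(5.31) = -1201.39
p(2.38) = -51.18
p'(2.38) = -105.61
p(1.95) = -17.07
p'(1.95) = -56.22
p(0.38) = 4.47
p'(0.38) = 5.80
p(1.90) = -14.37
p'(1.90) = -51.67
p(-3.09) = -211.51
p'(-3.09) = 249.21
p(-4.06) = -586.32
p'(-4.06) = 550.51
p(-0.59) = -2.72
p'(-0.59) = 9.82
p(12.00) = -41530.00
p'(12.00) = -13841.00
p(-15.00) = -101578.00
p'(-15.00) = 27037.00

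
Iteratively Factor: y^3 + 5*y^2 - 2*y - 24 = (y + 4)*(y^2 + y - 6) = (y - 2)*(y + 4)*(y + 3)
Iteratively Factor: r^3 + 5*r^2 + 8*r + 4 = (r + 2)*(r^2 + 3*r + 2) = (r + 1)*(r + 2)*(r + 2)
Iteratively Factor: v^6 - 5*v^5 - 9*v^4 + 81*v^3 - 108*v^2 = (v - 3)*(v^5 - 2*v^4 - 15*v^3 + 36*v^2) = (v - 3)^2*(v^4 + v^3 - 12*v^2) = (v - 3)^3*(v^3 + 4*v^2) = (v - 3)^3*(v + 4)*(v^2) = v*(v - 3)^3*(v + 4)*(v)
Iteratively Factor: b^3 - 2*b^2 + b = (b - 1)*(b^2 - b) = b*(b - 1)*(b - 1)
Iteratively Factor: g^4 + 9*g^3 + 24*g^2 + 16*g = (g + 4)*(g^3 + 5*g^2 + 4*g) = g*(g + 4)*(g^2 + 5*g + 4) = g*(g + 4)^2*(g + 1)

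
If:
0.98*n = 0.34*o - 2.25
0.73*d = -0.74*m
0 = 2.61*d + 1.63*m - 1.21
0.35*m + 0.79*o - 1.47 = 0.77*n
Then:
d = 1.21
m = -1.19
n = -2.22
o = 0.23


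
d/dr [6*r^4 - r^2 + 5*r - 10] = 24*r^3 - 2*r + 5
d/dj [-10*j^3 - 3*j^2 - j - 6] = -30*j^2 - 6*j - 1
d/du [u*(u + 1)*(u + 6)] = 3*u^2 + 14*u + 6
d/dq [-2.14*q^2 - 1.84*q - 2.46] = -4.28*q - 1.84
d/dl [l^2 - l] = 2*l - 1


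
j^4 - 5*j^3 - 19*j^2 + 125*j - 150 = (j - 5)*(j - 3)*(j - 2)*(j + 5)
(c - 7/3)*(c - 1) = c^2 - 10*c/3 + 7/3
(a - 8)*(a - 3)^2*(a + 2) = a^4 - 12*a^3 + 29*a^2 + 42*a - 144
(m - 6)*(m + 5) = m^2 - m - 30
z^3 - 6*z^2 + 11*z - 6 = (z - 3)*(z - 2)*(z - 1)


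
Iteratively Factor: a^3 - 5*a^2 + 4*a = (a)*(a^2 - 5*a + 4) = a*(a - 1)*(a - 4)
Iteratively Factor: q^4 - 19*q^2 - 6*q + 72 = (q - 2)*(q^3 + 2*q^2 - 15*q - 36) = (q - 4)*(q - 2)*(q^2 + 6*q + 9) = (q - 4)*(q - 2)*(q + 3)*(q + 3)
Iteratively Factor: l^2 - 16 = (l + 4)*(l - 4)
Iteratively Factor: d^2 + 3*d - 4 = (d - 1)*(d + 4)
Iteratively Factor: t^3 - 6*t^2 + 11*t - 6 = (t - 3)*(t^2 - 3*t + 2) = (t - 3)*(t - 1)*(t - 2)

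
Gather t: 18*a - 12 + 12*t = 18*a + 12*t - 12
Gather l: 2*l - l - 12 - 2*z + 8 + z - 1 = l - z - 5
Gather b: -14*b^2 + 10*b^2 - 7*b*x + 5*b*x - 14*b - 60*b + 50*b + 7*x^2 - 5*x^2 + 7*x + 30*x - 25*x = -4*b^2 + b*(-2*x - 24) + 2*x^2 + 12*x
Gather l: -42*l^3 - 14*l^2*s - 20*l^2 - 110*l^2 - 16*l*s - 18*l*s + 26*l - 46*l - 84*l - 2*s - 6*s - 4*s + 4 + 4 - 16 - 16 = -42*l^3 + l^2*(-14*s - 130) + l*(-34*s - 104) - 12*s - 24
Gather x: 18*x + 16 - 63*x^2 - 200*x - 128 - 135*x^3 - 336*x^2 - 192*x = -135*x^3 - 399*x^2 - 374*x - 112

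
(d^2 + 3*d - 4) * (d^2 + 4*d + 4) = d^4 + 7*d^3 + 12*d^2 - 4*d - 16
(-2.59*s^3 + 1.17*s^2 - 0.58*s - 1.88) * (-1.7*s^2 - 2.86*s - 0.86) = 4.403*s^5 + 5.4184*s^4 - 0.1328*s^3 + 3.8486*s^2 + 5.8756*s + 1.6168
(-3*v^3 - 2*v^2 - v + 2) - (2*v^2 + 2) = -3*v^3 - 4*v^2 - v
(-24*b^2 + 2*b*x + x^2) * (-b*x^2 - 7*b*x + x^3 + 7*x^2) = 24*b^3*x^2 + 168*b^3*x - 26*b^2*x^3 - 182*b^2*x^2 + b*x^4 + 7*b*x^3 + x^5 + 7*x^4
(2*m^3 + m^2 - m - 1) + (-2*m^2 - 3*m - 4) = 2*m^3 - m^2 - 4*m - 5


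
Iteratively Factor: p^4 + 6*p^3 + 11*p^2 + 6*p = (p + 2)*(p^3 + 4*p^2 + 3*p) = (p + 2)*(p + 3)*(p^2 + p) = p*(p + 2)*(p + 3)*(p + 1)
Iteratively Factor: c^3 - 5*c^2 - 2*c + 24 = (c + 2)*(c^2 - 7*c + 12) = (c - 4)*(c + 2)*(c - 3)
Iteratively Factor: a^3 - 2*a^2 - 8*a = (a + 2)*(a^2 - 4*a) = a*(a + 2)*(a - 4)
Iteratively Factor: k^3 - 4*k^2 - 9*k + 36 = (k + 3)*(k^2 - 7*k + 12) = (k - 4)*(k + 3)*(k - 3)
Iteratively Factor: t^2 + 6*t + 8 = (t + 4)*(t + 2)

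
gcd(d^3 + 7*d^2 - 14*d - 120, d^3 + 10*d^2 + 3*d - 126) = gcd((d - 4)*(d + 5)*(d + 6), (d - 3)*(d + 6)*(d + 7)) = d + 6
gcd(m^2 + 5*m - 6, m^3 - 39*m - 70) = 1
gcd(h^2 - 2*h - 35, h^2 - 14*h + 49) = h - 7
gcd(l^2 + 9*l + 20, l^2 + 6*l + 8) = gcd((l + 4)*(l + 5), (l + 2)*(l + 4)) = l + 4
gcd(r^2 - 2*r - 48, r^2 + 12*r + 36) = r + 6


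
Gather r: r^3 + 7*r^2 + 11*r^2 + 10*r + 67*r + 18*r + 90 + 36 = r^3 + 18*r^2 + 95*r + 126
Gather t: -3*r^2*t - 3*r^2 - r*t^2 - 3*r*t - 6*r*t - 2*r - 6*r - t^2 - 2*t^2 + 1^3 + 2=-3*r^2 - 8*r + t^2*(-r - 3) + t*(-3*r^2 - 9*r) + 3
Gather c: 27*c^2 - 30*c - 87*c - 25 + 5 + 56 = 27*c^2 - 117*c + 36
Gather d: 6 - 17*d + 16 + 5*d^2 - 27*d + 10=5*d^2 - 44*d + 32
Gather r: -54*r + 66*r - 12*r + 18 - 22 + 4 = 0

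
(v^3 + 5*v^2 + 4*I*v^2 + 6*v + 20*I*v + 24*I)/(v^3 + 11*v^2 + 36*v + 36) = (v + 4*I)/(v + 6)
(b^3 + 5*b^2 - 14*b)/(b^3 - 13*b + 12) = b*(b^2 + 5*b - 14)/(b^3 - 13*b + 12)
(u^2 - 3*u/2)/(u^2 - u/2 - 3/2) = u/(u + 1)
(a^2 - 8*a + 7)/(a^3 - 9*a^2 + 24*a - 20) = (a^2 - 8*a + 7)/(a^3 - 9*a^2 + 24*a - 20)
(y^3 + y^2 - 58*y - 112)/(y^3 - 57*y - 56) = (y + 2)/(y + 1)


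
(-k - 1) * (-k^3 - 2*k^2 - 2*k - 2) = k^4 + 3*k^3 + 4*k^2 + 4*k + 2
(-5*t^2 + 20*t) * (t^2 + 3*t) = -5*t^4 + 5*t^3 + 60*t^2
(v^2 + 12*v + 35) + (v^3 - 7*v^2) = v^3 - 6*v^2 + 12*v + 35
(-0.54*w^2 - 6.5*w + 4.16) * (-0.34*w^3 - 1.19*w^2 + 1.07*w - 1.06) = 0.1836*w^5 + 2.8526*w^4 + 5.7428*w^3 - 11.333*w^2 + 11.3412*w - 4.4096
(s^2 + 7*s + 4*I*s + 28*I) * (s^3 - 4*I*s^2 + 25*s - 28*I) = s^5 + 7*s^4 + 41*s^3 + 287*s^2 + 72*I*s^2 + 112*s + 504*I*s + 784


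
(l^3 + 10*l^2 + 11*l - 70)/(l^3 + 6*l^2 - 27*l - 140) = (l^2 + 3*l - 10)/(l^2 - l - 20)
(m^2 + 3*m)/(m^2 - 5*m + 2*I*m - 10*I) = m*(m + 3)/(m^2 + m*(-5 + 2*I) - 10*I)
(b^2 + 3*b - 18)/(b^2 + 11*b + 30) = (b - 3)/(b + 5)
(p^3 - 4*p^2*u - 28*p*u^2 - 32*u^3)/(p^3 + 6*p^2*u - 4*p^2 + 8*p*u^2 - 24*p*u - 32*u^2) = (p^2 - 6*p*u - 16*u^2)/(p^2 + 4*p*u - 4*p - 16*u)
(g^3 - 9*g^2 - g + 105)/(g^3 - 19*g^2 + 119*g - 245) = (g + 3)/(g - 7)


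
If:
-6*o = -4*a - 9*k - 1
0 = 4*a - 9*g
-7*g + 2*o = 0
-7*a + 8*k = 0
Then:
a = -24/61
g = -32/183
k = -21/61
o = -112/183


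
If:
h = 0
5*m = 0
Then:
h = 0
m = 0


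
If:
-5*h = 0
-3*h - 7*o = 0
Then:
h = 0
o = 0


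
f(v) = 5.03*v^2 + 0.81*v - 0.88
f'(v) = 10.06*v + 0.81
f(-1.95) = 16.67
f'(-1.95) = -18.81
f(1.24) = 7.86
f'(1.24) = 13.28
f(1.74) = 15.76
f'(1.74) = 18.31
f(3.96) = 81.21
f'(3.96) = 40.65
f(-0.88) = 2.30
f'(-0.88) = -8.04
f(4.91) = 124.36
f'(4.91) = 50.20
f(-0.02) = -0.89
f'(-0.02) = 0.61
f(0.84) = 3.35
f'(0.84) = 9.26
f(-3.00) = 41.96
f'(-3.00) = -29.37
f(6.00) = 185.06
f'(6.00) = 61.17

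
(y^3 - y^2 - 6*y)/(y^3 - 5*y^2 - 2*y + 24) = y/(y - 4)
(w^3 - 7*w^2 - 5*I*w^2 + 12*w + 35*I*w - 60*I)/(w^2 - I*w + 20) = (w^2 - 7*w + 12)/(w + 4*I)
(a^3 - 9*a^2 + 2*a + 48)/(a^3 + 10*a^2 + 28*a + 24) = (a^2 - 11*a + 24)/(a^2 + 8*a + 12)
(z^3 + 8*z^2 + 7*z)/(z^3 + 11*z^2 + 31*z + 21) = z/(z + 3)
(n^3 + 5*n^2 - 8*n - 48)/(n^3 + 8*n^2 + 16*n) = (n - 3)/n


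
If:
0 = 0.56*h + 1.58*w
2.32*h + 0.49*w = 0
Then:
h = 0.00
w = 0.00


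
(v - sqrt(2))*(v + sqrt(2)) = v^2 - 2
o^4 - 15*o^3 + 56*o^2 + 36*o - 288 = (o - 8)*(o - 6)*(o - 3)*(o + 2)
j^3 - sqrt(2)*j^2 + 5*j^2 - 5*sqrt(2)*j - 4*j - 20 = (j + 5)*(j - 2*sqrt(2))*(j + sqrt(2))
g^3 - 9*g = g*(g - 3)*(g + 3)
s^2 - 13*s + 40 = (s - 8)*(s - 5)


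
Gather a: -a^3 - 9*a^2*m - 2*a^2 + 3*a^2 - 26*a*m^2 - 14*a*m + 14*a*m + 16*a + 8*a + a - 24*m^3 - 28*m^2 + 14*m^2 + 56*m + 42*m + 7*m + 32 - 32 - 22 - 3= -a^3 + a^2*(1 - 9*m) + a*(25 - 26*m^2) - 24*m^3 - 14*m^2 + 105*m - 25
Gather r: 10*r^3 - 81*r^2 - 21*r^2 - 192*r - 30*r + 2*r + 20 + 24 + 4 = 10*r^3 - 102*r^2 - 220*r + 48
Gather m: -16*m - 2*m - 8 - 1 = -18*m - 9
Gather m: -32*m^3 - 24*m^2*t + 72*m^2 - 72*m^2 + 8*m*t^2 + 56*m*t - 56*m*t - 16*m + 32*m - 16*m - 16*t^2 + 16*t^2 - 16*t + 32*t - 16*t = -32*m^3 - 24*m^2*t + 8*m*t^2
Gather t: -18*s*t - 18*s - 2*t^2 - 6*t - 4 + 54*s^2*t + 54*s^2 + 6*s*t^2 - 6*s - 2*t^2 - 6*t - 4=54*s^2 - 24*s + t^2*(6*s - 4) + t*(54*s^2 - 18*s - 12) - 8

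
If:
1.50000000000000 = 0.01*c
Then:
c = 150.00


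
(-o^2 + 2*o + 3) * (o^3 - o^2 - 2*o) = -o^5 + 3*o^4 + 3*o^3 - 7*o^2 - 6*o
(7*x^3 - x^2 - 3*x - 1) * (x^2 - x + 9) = 7*x^5 - 8*x^4 + 61*x^3 - 7*x^2 - 26*x - 9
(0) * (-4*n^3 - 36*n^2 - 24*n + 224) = 0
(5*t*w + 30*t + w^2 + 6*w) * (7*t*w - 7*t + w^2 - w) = 35*t^2*w^2 + 175*t^2*w - 210*t^2 + 12*t*w^3 + 60*t*w^2 - 72*t*w + w^4 + 5*w^3 - 6*w^2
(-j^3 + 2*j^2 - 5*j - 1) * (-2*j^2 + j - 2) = 2*j^5 - 5*j^4 + 14*j^3 - 7*j^2 + 9*j + 2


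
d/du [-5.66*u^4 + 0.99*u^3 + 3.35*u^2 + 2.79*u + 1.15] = -22.64*u^3 + 2.97*u^2 + 6.7*u + 2.79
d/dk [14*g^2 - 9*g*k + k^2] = -9*g + 2*k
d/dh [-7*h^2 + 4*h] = 4 - 14*h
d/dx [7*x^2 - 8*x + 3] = 14*x - 8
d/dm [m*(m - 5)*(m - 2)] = 3*m^2 - 14*m + 10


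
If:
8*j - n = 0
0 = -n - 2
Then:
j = -1/4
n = -2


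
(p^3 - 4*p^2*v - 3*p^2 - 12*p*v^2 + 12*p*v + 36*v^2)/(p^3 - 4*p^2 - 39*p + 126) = (p^2 - 4*p*v - 12*v^2)/(p^2 - p - 42)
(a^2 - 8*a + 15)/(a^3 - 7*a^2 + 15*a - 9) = (a - 5)/(a^2 - 4*a + 3)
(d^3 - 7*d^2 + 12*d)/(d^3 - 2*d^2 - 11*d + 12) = d*(d - 3)/(d^2 + 2*d - 3)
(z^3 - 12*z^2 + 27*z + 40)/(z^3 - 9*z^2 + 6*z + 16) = (z - 5)/(z - 2)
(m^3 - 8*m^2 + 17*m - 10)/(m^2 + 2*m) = (m^3 - 8*m^2 + 17*m - 10)/(m*(m + 2))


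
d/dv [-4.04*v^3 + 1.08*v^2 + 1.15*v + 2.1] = -12.12*v^2 + 2.16*v + 1.15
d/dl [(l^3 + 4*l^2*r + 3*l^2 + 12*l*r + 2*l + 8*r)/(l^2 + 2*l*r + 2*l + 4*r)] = (l^2 + 4*l*r + 8*r^2 - 2*r)/(l^2 + 4*l*r + 4*r^2)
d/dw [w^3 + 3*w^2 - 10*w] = 3*w^2 + 6*w - 10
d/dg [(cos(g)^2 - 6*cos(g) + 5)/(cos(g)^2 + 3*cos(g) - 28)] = 3*(-3*cos(g)^2 + 22*cos(g) - 51)*sin(g)/((cos(g) - 4)^2*(cos(g) + 7)^2)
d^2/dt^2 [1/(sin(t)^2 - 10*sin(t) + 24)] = 2*(-2*sin(t)^4 + 15*sin(t)^3 + sin(t)^2 - 150*sin(t) + 76)/(sin(t)^2 - 10*sin(t) + 24)^3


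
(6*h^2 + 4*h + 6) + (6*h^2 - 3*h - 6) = 12*h^2 + h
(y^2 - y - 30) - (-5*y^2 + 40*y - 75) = 6*y^2 - 41*y + 45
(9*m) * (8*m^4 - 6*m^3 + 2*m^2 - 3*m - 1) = 72*m^5 - 54*m^4 + 18*m^3 - 27*m^2 - 9*m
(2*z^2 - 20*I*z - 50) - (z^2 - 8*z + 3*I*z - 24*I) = z^2 + 8*z - 23*I*z - 50 + 24*I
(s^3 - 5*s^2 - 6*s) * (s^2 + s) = s^5 - 4*s^4 - 11*s^3 - 6*s^2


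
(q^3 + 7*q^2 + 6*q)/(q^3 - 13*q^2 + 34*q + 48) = q*(q + 6)/(q^2 - 14*q + 48)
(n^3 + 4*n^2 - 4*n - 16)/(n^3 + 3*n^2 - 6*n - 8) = (n + 2)/(n + 1)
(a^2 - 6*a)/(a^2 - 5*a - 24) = a*(6 - a)/(-a^2 + 5*a + 24)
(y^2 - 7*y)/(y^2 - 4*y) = (y - 7)/(y - 4)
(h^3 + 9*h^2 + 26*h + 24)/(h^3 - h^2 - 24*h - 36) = (h + 4)/(h - 6)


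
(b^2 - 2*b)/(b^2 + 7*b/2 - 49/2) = 2*b*(b - 2)/(2*b^2 + 7*b - 49)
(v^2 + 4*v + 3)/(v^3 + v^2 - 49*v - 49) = (v + 3)/(v^2 - 49)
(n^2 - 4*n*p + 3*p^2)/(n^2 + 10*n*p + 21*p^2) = (n^2 - 4*n*p + 3*p^2)/(n^2 + 10*n*p + 21*p^2)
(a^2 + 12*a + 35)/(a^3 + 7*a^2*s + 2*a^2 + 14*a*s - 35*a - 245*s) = (a + 5)/(a^2 + 7*a*s - 5*a - 35*s)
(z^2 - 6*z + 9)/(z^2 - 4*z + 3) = (z - 3)/(z - 1)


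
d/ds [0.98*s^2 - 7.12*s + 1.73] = 1.96*s - 7.12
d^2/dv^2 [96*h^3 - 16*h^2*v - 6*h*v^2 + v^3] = -12*h + 6*v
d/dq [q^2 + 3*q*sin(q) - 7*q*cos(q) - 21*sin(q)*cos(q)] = 7*q*sin(q) + 3*q*cos(q) + 2*q + 3*sin(q) - 7*cos(q) - 21*cos(2*q)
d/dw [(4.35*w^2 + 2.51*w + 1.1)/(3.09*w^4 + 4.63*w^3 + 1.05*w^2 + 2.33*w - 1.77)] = (-26.883*w^5 - 43.4082*w^4 - 36.8386*w^3 - 7.779*w^2 - 17.709*w - 7.0057)/(9.5481*w^8 + 28.6134*w^7 + 27.9259*w^6 + 24.1224*w^5 + 11.7397*w^4 - 11.4972*w^3 + 1.7119*w^2 - 8.2482*w + 3.1329)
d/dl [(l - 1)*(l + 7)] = 2*l + 6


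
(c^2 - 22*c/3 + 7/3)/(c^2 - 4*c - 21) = (c - 1/3)/(c + 3)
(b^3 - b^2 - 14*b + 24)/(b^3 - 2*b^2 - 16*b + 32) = (b - 3)/(b - 4)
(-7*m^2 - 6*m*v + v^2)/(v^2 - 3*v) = (-7*m^2 - 6*m*v + v^2)/(v*(v - 3))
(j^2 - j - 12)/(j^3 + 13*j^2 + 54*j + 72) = (j - 4)/(j^2 + 10*j + 24)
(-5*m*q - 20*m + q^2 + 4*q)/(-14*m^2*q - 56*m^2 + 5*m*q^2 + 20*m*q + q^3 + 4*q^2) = (-5*m + q)/(-14*m^2 + 5*m*q + q^2)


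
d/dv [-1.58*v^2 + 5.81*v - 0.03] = 5.81 - 3.16*v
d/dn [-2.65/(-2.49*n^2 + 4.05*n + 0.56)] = (10.7325 - 13.197*n)/(-2.49*n^2 + 4.05*n + 0.56)^2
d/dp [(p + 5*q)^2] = 2*p + 10*q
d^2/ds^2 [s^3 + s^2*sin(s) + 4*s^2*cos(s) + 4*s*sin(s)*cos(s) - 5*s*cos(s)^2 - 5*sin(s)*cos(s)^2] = -s^2*sin(s) - 4*s^2*cos(s) - 16*s*sin(s) - 8*s*sin(2*s) + 4*s*cos(s) + 10*s*cos(2*s) + 6*s + 13*sin(s)/4 + 10*sin(2*s) + 45*sin(3*s)/4 + 8*cos(s) + 8*cos(2*s)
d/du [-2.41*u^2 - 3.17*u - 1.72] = -4.82*u - 3.17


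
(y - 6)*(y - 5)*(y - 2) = y^3 - 13*y^2 + 52*y - 60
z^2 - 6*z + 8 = (z - 4)*(z - 2)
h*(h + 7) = h^2 + 7*h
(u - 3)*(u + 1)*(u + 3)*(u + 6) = u^4 + 7*u^3 - 3*u^2 - 63*u - 54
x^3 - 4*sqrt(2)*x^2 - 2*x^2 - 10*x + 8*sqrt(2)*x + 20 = (x - 2)*(x - 5*sqrt(2))*(x + sqrt(2))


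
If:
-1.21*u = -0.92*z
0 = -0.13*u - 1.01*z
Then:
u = 0.00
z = 0.00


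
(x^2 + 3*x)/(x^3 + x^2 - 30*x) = (x + 3)/(x^2 + x - 30)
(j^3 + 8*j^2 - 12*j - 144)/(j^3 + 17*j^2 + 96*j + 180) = (j - 4)/(j + 5)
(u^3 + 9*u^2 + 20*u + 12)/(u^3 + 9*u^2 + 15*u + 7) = (u^2 + 8*u + 12)/(u^2 + 8*u + 7)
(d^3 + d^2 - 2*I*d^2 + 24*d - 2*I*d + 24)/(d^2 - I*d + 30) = (d^2 + d*(1 + 4*I) + 4*I)/(d + 5*I)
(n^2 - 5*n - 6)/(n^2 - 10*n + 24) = (n + 1)/(n - 4)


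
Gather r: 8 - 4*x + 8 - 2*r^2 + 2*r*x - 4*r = -2*r^2 + r*(2*x - 4) - 4*x + 16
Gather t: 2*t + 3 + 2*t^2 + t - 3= 2*t^2 + 3*t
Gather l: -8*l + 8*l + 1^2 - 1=0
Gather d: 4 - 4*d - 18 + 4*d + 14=0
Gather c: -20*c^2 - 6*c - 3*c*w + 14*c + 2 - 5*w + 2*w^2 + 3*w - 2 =-20*c^2 + c*(8 - 3*w) + 2*w^2 - 2*w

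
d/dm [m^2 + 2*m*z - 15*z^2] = 2*m + 2*z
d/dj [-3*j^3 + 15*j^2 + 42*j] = -9*j^2 + 30*j + 42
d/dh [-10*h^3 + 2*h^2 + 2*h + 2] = -30*h^2 + 4*h + 2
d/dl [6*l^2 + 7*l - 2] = 12*l + 7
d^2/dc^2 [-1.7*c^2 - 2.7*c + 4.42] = -3.40000000000000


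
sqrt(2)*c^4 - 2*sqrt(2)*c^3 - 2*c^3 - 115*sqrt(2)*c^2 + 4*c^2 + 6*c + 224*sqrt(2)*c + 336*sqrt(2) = (c - 3)*(c - 8*sqrt(2))*(c + 7*sqrt(2))*(sqrt(2)*c + sqrt(2))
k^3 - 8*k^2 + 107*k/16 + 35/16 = (k - 7)*(k - 5/4)*(k + 1/4)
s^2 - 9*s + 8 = (s - 8)*(s - 1)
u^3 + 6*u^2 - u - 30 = (u - 2)*(u + 3)*(u + 5)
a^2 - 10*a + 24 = (a - 6)*(a - 4)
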